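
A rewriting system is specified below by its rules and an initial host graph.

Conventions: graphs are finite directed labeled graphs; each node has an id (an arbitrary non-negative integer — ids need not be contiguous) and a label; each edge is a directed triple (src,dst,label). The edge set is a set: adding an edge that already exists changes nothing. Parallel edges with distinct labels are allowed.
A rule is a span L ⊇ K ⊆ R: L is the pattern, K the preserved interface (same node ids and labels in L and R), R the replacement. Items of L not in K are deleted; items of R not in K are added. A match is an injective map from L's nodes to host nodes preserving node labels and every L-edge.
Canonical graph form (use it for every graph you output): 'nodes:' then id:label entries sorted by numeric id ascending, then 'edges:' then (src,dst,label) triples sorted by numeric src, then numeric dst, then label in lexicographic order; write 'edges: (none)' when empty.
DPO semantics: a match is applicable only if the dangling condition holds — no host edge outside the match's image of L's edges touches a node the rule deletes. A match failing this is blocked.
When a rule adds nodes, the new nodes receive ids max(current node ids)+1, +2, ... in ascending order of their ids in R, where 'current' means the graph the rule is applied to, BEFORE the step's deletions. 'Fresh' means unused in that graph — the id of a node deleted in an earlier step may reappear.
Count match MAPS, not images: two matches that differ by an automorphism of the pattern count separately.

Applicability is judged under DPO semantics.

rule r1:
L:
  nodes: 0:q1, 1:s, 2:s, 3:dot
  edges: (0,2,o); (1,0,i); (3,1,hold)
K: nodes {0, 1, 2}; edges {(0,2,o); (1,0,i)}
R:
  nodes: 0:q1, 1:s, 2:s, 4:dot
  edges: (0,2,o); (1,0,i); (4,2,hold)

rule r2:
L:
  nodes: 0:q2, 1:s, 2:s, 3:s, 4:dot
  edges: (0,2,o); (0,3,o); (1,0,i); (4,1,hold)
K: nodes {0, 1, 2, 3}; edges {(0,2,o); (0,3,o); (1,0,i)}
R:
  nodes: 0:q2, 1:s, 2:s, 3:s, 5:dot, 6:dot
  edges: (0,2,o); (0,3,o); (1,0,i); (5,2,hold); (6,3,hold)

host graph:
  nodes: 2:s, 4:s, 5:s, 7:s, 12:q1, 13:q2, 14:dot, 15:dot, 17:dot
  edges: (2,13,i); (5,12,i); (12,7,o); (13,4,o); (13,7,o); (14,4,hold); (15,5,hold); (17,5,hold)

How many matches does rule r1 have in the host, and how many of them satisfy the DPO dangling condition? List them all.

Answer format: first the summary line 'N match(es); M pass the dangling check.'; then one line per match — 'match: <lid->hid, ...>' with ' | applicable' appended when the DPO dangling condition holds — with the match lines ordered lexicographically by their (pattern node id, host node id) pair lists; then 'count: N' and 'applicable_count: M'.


2 match(es); 2 pass the dangling check.
match: 0->12, 1->5, 2->7, 3->15 | applicable
match: 0->12, 1->5, 2->7, 3->17 | applicable
count: 2
applicable_count: 2


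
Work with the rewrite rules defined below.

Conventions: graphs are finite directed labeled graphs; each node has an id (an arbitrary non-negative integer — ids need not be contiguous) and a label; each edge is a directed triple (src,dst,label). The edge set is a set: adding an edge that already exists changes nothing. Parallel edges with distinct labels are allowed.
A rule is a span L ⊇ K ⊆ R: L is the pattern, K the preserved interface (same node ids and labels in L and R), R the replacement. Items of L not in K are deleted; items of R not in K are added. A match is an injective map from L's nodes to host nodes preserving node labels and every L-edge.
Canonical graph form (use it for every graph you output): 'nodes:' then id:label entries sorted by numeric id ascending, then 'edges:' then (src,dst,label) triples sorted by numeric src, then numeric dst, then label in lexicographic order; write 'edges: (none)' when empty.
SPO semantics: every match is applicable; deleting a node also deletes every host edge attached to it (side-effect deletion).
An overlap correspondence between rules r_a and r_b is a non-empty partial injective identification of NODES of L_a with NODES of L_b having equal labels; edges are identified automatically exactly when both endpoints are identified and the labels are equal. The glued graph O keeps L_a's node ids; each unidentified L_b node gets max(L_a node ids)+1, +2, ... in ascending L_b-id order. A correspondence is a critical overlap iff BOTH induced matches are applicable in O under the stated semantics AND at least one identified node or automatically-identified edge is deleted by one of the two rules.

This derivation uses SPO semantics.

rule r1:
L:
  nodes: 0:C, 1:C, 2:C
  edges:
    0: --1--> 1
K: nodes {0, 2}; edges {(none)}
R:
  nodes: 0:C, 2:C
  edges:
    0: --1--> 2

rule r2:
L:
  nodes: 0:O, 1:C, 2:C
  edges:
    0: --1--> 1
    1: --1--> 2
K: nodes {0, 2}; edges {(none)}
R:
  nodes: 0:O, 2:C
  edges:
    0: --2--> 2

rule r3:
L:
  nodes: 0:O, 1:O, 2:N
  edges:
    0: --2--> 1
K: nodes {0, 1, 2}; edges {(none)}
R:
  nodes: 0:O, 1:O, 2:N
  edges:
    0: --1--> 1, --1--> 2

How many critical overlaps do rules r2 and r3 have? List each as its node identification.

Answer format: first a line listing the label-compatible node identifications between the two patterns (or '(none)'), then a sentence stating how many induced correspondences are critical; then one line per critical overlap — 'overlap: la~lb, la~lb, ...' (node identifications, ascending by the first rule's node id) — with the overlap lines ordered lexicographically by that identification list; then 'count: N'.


label-compatible node identifications between L(r2) and L(r3): 0~0, 0~1
0 of the induced correspondences are critical overlaps of r2 and r3.
count: 0


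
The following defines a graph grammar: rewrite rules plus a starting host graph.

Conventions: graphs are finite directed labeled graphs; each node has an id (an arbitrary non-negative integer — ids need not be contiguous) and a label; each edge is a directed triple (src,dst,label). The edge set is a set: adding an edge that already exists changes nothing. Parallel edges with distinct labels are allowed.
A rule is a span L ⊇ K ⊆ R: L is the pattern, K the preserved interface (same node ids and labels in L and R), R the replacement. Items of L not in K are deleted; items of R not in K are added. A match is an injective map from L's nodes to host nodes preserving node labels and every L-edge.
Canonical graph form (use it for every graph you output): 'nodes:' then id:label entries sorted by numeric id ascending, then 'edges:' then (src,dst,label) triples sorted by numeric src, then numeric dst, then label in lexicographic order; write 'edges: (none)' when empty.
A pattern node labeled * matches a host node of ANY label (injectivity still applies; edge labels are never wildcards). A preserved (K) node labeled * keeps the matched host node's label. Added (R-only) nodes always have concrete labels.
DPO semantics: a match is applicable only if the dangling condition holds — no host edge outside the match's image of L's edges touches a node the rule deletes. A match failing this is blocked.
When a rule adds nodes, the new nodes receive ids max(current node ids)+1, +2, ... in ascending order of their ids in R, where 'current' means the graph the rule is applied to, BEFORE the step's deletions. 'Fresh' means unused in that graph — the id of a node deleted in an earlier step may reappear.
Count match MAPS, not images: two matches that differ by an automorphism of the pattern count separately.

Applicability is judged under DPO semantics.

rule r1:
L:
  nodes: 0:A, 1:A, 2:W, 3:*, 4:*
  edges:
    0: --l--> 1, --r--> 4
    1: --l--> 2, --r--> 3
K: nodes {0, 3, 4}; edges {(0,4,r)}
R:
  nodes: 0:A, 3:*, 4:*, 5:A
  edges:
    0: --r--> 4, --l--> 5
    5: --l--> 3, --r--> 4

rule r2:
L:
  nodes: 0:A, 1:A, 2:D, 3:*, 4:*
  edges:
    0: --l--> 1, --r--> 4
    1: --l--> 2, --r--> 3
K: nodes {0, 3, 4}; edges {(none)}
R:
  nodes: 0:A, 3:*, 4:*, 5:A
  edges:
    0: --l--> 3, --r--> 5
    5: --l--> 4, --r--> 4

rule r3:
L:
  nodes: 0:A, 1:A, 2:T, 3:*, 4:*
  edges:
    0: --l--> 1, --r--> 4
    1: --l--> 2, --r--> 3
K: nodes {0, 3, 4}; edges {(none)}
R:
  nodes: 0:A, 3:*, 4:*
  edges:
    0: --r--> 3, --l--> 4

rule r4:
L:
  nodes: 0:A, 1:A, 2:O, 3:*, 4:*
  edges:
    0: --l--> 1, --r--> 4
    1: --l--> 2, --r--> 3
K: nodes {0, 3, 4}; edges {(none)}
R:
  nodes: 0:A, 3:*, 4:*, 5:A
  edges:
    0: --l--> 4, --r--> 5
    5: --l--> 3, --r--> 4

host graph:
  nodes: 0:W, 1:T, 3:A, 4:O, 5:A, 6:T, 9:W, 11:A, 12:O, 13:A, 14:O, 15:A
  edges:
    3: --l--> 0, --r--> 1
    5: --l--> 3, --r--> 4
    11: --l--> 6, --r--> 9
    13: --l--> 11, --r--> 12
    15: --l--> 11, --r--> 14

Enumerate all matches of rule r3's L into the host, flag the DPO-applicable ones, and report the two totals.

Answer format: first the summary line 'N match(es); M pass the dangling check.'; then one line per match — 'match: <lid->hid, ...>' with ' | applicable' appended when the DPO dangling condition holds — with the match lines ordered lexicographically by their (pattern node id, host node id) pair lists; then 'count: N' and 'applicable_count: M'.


2 match(es); 0 pass the dangling check.
match: 0->13, 1->11, 2->6, 3->9, 4->12
match: 0->15, 1->11, 2->6, 3->9, 4->14
count: 2
applicable_count: 0


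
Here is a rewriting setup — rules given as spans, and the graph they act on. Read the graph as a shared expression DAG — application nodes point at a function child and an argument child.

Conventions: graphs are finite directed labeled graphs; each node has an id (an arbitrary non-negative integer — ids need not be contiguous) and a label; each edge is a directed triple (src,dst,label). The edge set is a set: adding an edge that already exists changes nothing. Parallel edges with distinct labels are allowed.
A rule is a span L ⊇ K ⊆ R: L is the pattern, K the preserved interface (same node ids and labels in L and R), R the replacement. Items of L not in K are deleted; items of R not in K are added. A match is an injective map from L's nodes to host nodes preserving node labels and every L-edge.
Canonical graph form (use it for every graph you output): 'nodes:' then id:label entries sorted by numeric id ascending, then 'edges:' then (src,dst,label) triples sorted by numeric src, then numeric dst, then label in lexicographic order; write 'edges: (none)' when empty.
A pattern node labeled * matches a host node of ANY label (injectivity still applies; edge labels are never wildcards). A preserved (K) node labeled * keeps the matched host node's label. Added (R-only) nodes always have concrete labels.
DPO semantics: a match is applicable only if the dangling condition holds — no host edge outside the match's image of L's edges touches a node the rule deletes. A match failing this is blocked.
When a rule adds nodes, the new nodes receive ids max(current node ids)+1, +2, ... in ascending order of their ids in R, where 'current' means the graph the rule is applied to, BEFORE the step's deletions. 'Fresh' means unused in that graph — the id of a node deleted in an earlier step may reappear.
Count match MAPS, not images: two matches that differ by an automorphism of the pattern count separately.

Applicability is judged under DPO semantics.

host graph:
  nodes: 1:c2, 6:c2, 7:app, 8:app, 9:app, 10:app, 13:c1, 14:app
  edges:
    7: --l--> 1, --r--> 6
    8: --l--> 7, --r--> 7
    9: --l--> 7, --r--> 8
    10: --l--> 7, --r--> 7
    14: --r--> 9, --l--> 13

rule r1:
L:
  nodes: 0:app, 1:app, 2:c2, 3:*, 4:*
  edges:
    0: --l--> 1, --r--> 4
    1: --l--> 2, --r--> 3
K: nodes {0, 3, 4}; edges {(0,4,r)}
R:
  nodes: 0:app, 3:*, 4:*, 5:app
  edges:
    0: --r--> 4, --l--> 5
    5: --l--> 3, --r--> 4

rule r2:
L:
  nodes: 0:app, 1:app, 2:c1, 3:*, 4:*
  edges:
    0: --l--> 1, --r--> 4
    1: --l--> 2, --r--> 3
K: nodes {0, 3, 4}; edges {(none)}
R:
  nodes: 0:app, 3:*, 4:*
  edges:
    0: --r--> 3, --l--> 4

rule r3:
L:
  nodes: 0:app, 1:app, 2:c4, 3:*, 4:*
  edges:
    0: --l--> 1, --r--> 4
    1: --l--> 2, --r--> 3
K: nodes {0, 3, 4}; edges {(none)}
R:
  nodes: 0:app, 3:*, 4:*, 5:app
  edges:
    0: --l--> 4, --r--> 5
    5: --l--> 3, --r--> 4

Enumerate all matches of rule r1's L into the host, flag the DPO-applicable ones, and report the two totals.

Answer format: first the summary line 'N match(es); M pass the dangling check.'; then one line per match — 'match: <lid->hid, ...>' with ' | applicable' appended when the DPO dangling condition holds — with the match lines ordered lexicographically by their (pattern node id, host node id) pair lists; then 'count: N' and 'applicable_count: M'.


1 match(es); 0 pass the dangling check.
match: 0->9, 1->7, 2->1, 3->6, 4->8
count: 1
applicable_count: 0


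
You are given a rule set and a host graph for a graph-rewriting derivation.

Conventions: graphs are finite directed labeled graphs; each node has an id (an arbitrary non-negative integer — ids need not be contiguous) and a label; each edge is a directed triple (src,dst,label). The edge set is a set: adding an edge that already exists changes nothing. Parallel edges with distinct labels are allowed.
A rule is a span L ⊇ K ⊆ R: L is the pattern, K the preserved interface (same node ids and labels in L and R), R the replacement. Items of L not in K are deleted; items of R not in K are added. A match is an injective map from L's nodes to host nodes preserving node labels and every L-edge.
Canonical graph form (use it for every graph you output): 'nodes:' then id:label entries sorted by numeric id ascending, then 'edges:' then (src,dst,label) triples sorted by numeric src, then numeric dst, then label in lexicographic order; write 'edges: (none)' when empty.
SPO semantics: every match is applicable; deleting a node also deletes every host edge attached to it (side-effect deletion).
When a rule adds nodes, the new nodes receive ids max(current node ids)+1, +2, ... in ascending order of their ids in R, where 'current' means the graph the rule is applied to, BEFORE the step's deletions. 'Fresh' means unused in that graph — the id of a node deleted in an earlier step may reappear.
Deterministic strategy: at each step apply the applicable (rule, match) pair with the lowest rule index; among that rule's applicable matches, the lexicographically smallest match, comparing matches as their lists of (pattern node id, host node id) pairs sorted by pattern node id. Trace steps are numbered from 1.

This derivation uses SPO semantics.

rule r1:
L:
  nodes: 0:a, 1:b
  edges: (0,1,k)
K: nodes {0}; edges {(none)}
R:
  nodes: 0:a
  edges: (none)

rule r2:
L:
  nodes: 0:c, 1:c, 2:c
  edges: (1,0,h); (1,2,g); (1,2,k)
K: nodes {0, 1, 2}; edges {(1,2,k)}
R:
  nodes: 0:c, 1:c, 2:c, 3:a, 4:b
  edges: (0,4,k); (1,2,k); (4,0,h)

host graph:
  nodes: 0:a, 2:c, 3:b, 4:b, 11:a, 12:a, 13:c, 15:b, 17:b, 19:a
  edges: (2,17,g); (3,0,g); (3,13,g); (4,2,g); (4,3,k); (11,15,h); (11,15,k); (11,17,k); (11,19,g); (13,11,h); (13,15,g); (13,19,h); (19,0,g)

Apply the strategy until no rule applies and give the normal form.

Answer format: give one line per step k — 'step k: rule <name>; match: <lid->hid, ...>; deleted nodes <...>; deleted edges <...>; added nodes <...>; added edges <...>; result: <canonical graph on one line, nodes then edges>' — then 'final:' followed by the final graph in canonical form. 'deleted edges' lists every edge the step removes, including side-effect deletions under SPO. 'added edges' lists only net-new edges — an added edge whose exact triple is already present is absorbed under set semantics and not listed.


step 1: rule r1; match: 0->11, 1->15; deleted nodes 15; deleted edges (11,15,h); (11,15,k); (13,15,g); added nodes (none); added edges (none); result: nodes: 0:a, 2:c, 3:b, 4:b, 11:a, 12:a, 13:c, 17:b, 19:a edges: (2,17,g); (3,0,g); (3,13,g); (4,2,g); (4,3,k); (11,17,k); (11,19,g); (13,11,h); (13,19,h); (19,0,g)
step 2: rule r1; match: 0->11, 1->17; deleted nodes 17; deleted edges (2,17,g); (11,17,k); added nodes (none); added edges (none); result: nodes: 0:a, 2:c, 3:b, 4:b, 11:a, 12:a, 13:c, 19:a edges: (3,0,g); (3,13,g); (4,2,g); (4,3,k); (11,19,g); (13,11,h); (13,19,h); (19,0,g)
final:
nodes: 0:a, 2:c, 3:b, 4:b, 11:a, 12:a, 13:c, 19:a
edges: (3,0,g); (3,13,g); (4,2,g); (4,3,k); (11,19,g); (13,11,h); (13,19,h); (19,0,g)


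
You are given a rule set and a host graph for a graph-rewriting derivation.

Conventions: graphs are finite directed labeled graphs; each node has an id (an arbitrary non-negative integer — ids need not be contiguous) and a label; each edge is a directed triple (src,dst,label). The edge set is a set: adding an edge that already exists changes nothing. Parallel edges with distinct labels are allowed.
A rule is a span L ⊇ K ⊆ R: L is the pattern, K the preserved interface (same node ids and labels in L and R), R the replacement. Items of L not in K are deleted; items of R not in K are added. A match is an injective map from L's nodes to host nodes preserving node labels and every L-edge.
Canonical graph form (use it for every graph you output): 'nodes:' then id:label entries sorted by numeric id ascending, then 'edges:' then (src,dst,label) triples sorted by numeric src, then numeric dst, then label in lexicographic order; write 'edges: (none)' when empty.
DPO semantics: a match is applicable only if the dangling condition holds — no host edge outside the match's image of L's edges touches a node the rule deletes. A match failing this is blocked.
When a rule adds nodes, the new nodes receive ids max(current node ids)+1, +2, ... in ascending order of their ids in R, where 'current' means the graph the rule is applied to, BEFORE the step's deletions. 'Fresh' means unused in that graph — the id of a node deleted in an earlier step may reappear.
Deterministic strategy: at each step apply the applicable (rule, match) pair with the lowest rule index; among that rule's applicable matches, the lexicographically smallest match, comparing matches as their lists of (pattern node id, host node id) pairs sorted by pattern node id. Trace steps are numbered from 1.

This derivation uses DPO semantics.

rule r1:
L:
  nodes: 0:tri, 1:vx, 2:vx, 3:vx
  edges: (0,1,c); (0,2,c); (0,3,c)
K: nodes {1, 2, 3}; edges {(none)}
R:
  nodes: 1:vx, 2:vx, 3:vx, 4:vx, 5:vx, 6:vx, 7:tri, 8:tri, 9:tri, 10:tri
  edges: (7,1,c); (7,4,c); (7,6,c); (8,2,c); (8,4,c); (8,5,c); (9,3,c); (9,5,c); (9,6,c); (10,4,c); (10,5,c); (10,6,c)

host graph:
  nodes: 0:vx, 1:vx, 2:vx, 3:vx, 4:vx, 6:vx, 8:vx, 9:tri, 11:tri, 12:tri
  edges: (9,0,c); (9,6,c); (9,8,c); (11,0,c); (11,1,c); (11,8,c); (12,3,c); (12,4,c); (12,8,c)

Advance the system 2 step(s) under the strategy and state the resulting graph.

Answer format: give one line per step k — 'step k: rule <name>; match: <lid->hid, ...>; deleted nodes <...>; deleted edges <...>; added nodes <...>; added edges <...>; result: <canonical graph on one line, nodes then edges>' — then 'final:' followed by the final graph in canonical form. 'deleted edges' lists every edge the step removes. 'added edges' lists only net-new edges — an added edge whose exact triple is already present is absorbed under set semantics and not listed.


step 1: rule r1; match: 0->9, 1->0, 2->6, 3->8; deleted nodes 9; deleted edges (9,0,c); (9,6,c); (9,8,c); added nodes 13, 14, 15, 16, 17, 18, 19; added edges (16,0,c); (16,13,c); (16,15,c); (17,6,c); (17,13,c); (17,14,c); (18,8,c); (18,14,c); (18,15,c); (19,13,c); (19,14,c); (19,15,c); result: nodes: 0:vx, 1:vx, 2:vx, 3:vx, 4:vx, 6:vx, 8:vx, 11:tri, 12:tri, 13:vx, 14:vx, 15:vx, 16:tri, 17:tri, 18:tri, 19:tri edges: (11,0,c); (11,1,c); (11,8,c); (12,3,c); (12,4,c); (12,8,c); (16,0,c); (16,13,c); (16,15,c); (17,6,c); (17,13,c); (17,14,c); (18,8,c); (18,14,c); (18,15,c); (19,13,c); (19,14,c); (19,15,c)
step 2: rule r1; match: 0->11, 1->0, 2->1, 3->8; deleted nodes 11; deleted edges (11,0,c); (11,1,c); (11,8,c); added nodes 20, 21, 22, 23, 24, 25, 26; added edges (23,0,c); (23,20,c); (23,22,c); (24,1,c); (24,20,c); (24,21,c); (25,8,c); (25,21,c); (25,22,c); (26,20,c); (26,21,c); (26,22,c); result: nodes: 0:vx, 1:vx, 2:vx, 3:vx, 4:vx, 6:vx, 8:vx, 12:tri, 13:vx, 14:vx, 15:vx, 16:tri, 17:tri, 18:tri, 19:tri, 20:vx, 21:vx, 22:vx, 23:tri, 24:tri, 25:tri, 26:tri edges: (12,3,c); (12,4,c); (12,8,c); (16,0,c); (16,13,c); (16,15,c); (17,6,c); (17,13,c); (17,14,c); (18,8,c); (18,14,c); (18,15,c); (19,13,c); (19,14,c); (19,15,c); (23,0,c); (23,20,c); (23,22,c); (24,1,c); (24,20,c); (24,21,c); (25,8,c); (25,21,c); (25,22,c); (26,20,c); (26,21,c); (26,22,c)
final:
nodes: 0:vx, 1:vx, 2:vx, 3:vx, 4:vx, 6:vx, 8:vx, 12:tri, 13:vx, 14:vx, 15:vx, 16:tri, 17:tri, 18:tri, 19:tri, 20:vx, 21:vx, 22:vx, 23:tri, 24:tri, 25:tri, 26:tri
edges: (12,3,c); (12,4,c); (12,8,c); (16,0,c); (16,13,c); (16,15,c); (17,6,c); (17,13,c); (17,14,c); (18,8,c); (18,14,c); (18,15,c); (19,13,c); (19,14,c); (19,15,c); (23,0,c); (23,20,c); (23,22,c); (24,1,c); (24,20,c); (24,21,c); (25,8,c); (25,21,c); (25,22,c); (26,20,c); (26,21,c); (26,22,c)


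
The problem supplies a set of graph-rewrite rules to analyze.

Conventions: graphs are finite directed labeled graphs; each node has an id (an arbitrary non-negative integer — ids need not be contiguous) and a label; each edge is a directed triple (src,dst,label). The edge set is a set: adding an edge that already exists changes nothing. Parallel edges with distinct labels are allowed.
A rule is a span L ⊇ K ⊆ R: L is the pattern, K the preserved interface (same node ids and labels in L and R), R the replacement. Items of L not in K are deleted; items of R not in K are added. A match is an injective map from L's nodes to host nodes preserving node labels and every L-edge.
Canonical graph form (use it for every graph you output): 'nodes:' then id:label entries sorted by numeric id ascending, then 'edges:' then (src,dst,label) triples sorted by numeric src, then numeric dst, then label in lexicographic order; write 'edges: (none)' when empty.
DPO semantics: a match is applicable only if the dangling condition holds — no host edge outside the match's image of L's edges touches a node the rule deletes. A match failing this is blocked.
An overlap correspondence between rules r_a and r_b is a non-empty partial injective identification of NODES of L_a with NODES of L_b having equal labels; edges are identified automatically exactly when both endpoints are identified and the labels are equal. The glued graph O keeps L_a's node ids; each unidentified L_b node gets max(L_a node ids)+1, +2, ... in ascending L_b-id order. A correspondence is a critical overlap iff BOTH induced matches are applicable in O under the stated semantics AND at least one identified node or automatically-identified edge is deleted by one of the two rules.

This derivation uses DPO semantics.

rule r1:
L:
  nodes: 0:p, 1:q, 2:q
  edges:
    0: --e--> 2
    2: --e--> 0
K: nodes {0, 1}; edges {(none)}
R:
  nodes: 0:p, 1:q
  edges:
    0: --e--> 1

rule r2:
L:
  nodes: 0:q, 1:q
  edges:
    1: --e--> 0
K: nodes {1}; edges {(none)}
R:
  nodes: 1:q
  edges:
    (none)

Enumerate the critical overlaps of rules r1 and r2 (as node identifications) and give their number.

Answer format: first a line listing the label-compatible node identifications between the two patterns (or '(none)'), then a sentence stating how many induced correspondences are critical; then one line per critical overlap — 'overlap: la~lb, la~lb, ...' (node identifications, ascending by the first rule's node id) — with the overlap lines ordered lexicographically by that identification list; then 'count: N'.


label-compatible node identifications between L(r1) and L(r2): 1~0, 1~1, 2~0, 2~1
1 of the induced correspondences is a critical overlap of r1 and r2.
overlap: 1~0
count: 1


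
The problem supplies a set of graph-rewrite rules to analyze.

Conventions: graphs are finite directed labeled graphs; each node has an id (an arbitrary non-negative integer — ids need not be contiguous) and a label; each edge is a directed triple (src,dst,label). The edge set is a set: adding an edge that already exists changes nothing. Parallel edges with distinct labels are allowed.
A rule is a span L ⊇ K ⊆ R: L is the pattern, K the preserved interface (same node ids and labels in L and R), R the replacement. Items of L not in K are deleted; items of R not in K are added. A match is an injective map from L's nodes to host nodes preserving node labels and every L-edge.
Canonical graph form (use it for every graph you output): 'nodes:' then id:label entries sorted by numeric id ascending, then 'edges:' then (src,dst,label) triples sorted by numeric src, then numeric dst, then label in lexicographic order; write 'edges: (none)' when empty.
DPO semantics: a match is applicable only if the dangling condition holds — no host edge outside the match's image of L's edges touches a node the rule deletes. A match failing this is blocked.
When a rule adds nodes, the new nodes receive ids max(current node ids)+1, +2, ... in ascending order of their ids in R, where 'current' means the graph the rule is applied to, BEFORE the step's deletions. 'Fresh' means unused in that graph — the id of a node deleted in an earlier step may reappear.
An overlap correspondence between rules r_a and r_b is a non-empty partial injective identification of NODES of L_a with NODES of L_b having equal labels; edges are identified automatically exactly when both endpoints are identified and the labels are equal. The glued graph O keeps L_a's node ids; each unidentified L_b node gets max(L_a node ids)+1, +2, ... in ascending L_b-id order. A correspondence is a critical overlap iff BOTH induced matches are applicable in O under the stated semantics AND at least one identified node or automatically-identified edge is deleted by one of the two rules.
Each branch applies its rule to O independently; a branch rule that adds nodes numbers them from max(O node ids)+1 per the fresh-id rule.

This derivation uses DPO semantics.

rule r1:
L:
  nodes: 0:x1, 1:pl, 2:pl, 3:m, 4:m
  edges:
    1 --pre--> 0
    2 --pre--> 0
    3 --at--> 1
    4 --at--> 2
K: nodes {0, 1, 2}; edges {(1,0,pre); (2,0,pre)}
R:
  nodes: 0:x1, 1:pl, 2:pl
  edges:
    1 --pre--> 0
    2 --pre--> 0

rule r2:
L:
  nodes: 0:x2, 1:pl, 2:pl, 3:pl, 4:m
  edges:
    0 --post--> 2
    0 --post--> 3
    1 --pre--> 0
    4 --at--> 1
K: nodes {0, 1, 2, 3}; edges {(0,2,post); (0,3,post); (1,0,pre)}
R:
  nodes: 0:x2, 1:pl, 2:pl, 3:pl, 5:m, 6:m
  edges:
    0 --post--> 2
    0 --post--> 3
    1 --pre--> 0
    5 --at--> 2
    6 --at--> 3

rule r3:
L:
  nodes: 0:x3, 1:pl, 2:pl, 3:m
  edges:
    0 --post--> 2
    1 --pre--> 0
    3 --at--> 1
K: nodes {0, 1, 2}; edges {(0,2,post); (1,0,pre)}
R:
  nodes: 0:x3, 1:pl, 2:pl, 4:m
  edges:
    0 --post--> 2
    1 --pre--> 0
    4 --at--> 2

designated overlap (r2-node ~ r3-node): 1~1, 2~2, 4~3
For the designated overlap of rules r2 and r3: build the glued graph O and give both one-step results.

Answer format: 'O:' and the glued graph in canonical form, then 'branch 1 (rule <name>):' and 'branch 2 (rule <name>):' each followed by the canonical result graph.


O:
nodes: 0:x2, 1:pl, 2:pl, 3:pl, 4:m, 5:x3
edges: (0,2,post); (0,3,post); (1,0,pre); (1,5,pre); (4,1,at); (5,2,post)
branch 1 (rule r2):
nodes: 0:x2, 1:pl, 2:pl, 3:pl, 5:x3, 6:m, 7:m
edges: (0,2,post); (0,3,post); (1,0,pre); (1,5,pre); (5,2,post); (6,2,at); (7,3,at)
branch 2 (rule r3):
nodes: 0:x2, 1:pl, 2:pl, 3:pl, 5:x3, 6:m
edges: (0,2,post); (0,3,post); (1,0,pre); (1,5,pre); (5,2,post); (6,2,at)


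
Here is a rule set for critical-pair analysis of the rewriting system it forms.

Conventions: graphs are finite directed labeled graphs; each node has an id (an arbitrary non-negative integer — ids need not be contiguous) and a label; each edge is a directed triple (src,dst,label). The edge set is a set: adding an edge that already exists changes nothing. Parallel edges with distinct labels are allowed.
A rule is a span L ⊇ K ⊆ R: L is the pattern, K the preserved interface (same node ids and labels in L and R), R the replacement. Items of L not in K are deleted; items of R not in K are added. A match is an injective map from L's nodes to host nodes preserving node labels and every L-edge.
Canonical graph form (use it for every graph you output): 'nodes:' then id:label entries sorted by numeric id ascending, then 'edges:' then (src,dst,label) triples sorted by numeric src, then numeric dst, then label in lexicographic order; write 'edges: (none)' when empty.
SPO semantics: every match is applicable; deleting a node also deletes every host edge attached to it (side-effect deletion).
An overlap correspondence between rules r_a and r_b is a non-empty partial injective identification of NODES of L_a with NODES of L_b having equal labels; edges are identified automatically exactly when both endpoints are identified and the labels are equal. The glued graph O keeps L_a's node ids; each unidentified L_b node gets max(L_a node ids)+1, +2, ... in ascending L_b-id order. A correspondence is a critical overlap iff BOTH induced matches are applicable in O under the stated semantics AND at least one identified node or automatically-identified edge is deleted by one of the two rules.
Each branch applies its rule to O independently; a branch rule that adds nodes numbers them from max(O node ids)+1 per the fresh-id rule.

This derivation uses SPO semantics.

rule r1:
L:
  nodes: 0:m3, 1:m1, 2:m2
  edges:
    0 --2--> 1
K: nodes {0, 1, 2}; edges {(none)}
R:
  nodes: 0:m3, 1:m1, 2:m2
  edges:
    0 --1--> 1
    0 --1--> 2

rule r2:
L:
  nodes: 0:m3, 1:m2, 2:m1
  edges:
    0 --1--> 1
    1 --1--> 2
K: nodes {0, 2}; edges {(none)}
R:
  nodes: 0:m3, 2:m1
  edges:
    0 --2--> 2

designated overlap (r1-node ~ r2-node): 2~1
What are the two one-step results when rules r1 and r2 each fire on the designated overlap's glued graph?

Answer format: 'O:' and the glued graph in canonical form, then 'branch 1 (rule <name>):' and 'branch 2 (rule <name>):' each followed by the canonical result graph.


O:
nodes: 0:m3, 1:m1, 2:m2, 3:m3, 4:m1
edges: (0,1,2); (2,4,1); (3,2,1)
branch 1 (rule r1):
nodes: 0:m3, 1:m1, 2:m2, 3:m3, 4:m1
edges: (0,1,1); (0,2,1); (2,4,1); (3,2,1)
branch 2 (rule r2):
nodes: 0:m3, 1:m1, 3:m3, 4:m1
edges: (0,1,2); (3,4,2)


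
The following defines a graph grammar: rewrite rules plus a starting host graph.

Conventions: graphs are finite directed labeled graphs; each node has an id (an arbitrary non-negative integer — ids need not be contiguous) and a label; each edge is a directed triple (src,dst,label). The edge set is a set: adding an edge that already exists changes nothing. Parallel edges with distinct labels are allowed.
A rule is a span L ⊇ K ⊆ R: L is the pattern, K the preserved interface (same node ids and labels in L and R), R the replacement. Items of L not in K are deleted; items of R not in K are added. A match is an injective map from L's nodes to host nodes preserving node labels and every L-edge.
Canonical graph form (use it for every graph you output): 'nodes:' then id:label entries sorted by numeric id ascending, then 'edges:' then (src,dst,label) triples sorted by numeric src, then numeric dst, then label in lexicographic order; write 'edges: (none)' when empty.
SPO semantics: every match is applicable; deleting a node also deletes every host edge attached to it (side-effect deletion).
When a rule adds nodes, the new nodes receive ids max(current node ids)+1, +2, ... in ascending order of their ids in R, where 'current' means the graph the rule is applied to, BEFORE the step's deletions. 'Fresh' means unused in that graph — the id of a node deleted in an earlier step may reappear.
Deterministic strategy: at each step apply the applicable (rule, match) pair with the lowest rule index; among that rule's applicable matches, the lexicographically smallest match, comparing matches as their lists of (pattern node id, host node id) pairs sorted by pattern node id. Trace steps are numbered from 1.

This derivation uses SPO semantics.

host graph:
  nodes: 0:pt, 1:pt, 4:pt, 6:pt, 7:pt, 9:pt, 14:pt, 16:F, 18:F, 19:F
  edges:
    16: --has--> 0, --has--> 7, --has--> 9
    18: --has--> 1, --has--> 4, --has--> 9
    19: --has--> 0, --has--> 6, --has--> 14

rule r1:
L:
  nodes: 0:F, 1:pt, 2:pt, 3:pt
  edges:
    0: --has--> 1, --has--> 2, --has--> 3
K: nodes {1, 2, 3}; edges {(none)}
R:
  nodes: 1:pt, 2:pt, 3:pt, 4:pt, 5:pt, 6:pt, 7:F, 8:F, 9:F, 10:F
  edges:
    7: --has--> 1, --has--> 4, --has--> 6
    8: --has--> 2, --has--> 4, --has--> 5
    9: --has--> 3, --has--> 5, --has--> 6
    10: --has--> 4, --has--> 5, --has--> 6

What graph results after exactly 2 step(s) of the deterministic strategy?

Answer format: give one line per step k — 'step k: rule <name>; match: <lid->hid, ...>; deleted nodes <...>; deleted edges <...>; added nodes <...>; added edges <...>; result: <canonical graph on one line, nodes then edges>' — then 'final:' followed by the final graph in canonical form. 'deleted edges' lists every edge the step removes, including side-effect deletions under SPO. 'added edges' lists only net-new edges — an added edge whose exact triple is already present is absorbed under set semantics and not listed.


step 1: rule r1; match: 0->16, 1->0, 2->7, 3->9; deleted nodes 16; deleted edges (16,0,has); (16,7,has); (16,9,has); added nodes 20, 21, 22, 23, 24, 25, 26; added edges (23,0,has); (23,20,has); (23,22,has); (24,7,has); (24,20,has); (24,21,has); (25,9,has); (25,21,has); (25,22,has); (26,20,has); (26,21,has); (26,22,has); result: nodes: 0:pt, 1:pt, 4:pt, 6:pt, 7:pt, 9:pt, 14:pt, 18:F, 19:F, 20:pt, 21:pt, 22:pt, 23:F, 24:F, 25:F, 26:F edges: (18,1,has); (18,4,has); (18,9,has); (19,0,has); (19,6,has); (19,14,has); (23,0,has); (23,20,has); (23,22,has); (24,7,has); (24,20,has); (24,21,has); (25,9,has); (25,21,has); (25,22,has); (26,20,has); (26,21,has); (26,22,has)
step 2: rule r1; match: 0->18, 1->1, 2->4, 3->9; deleted nodes 18; deleted edges (18,1,has); (18,4,has); (18,9,has); added nodes 27, 28, 29, 30, 31, 32, 33; added edges (30,1,has); (30,27,has); (30,29,has); (31,4,has); (31,27,has); (31,28,has); (32,9,has); (32,28,has); (32,29,has); (33,27,has); (33,28,has); (33,29,has); result: nodes: 0:pt, 1:pt, 4:pt, 6:pt, 7:pt, 9:pt, 14:pt, 19:F, 20:pt, 21:pt, 22:pt, 23:F, 24:F, 25:F, 26:F, 27:pt, 28:pt, 29:pt, 30:F, 31:F, 32:F, 33:F edges: (19,0,has); (19,6,has); (19,14,has); (23,0,has); (23,20,has); (23,22,has); (24,7,has); (24,20,has); (24,21,has); (25,9,has); (25,21,has); (25,22,has); (26,20,has); (26,21,has); (26,22,has); (30,1,has); (30,27,has); (30,29,has); (31,4,has); (31,27,has); (31,28,has); (32,9,has); (32,28,has); (32,29,has); (33,27,has); (33,28,has); (33,29,has)
final:
nodes: 0:pt, 1:pt, 4:pt, 6:pt, 7:pt, 9:pt, 14:pt, 19:F, 20:pt, 21:pt, 22:pt, 23:F, 24:F, 25:F, 26:F, 27:pt, 28:pt, 29:pt, 30:F, 31:F, 32:F, 33:F
edges: (19,0,has); (19,6,has); (19,14,has); (23,0,has); (23,20,has); (23,22,has); (24,7,has); (24,20,has); (24,21,has); (25,9,has); (25,21,has); (25,22,has); (26,20,has); (26,21,has); (26,22,has); (30,1,has); (30,27,has); (30,29,has); (31,4,has); (31,27,has); (31,28,has); (32,9,has); (32,28,has); (32,29,has); (33,27,has); (33,28,has); (33,29,has)


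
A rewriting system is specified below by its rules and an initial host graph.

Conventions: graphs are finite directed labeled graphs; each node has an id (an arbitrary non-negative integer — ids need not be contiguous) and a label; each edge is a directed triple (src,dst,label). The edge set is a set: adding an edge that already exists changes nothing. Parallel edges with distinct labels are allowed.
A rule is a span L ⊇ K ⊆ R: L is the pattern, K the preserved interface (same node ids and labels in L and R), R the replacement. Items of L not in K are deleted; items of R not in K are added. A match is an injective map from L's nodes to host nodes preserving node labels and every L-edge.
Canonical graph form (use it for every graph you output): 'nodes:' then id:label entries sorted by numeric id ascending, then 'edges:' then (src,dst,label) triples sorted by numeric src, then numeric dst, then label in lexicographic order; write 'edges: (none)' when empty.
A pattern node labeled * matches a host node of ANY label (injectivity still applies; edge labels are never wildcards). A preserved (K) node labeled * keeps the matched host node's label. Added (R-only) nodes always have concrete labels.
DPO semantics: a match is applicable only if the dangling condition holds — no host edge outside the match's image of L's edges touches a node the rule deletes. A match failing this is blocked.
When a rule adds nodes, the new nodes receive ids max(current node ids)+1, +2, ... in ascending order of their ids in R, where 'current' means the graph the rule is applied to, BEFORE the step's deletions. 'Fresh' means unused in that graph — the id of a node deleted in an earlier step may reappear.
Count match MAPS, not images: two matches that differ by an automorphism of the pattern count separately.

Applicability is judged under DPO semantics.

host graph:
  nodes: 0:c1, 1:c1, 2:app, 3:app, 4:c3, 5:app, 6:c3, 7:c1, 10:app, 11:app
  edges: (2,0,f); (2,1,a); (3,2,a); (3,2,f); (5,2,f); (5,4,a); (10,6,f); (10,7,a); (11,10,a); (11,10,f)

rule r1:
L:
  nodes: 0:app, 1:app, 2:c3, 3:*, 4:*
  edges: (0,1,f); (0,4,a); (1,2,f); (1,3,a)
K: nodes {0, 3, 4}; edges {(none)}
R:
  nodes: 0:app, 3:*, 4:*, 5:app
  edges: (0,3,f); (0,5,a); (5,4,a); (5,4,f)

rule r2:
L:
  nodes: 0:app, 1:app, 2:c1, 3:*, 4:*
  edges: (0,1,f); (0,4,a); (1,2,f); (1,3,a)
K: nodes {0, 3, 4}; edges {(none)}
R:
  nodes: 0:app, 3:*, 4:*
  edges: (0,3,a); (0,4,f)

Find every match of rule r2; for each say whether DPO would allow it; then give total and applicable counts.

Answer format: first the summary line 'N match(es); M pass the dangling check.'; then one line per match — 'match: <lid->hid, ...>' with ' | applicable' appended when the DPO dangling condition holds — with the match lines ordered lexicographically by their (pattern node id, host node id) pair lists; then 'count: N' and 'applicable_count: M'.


1 match(es); 0 pass the dangling check.
match: 0->5, 1->2, 2->0, 3->1, 4->4
count: 1
applicable_count: 0


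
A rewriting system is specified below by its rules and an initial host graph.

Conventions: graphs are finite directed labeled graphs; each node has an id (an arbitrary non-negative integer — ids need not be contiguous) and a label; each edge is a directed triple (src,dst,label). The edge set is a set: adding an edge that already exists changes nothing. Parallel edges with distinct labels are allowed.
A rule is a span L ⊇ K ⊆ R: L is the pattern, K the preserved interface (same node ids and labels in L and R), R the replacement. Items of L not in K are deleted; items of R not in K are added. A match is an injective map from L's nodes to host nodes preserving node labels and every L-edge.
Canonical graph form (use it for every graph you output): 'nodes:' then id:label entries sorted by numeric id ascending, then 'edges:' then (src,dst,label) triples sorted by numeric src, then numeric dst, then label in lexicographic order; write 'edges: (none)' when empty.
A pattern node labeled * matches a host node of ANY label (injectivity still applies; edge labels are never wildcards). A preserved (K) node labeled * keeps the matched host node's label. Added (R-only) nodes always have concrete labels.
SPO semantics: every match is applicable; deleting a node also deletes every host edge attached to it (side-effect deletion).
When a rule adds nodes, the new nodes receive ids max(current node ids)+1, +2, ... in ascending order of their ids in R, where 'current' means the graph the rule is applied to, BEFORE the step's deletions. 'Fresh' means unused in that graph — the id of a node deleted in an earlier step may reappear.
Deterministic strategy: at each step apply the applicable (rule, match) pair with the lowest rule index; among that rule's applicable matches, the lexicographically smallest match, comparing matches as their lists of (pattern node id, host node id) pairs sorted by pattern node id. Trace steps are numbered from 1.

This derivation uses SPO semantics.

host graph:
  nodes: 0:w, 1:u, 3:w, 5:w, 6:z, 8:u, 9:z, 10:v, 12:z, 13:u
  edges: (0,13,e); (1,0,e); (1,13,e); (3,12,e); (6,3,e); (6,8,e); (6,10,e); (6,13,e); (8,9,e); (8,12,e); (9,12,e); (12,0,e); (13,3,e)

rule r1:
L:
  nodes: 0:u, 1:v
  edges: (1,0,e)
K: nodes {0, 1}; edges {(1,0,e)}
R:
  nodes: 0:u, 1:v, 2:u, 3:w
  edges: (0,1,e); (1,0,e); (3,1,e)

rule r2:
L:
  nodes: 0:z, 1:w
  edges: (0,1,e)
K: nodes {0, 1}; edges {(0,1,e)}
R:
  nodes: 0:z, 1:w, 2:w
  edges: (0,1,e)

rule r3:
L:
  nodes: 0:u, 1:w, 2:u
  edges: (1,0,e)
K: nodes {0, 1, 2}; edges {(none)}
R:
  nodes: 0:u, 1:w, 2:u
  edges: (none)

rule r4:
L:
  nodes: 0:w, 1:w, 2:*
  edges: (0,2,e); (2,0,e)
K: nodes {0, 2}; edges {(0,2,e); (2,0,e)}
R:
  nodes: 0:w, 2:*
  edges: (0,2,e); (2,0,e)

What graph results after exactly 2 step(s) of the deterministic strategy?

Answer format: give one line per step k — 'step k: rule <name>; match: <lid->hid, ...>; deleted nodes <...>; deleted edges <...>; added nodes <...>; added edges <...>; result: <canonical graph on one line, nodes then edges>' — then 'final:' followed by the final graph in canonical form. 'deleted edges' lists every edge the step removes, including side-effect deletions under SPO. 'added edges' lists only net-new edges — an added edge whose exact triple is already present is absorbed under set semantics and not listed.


step 1: rule r2; match: 0->6, 1->3; deleted nodes (none); deleted edges (none); added nodes 14; added edges (none); result: nodes: 0:w, 1:u, 3:w, 5:w, 6:z, 8:u, 9:z, 10:v, 12:z, 13:u, 14:w edges: (0,13,e); (1,0,e); (1,13,e); (3,12,e); (6,3,e); (6,8,e); (6,10,e); (6,13,e); (8,9,e); (8,12,e); (9,12,e); (12,0,e); (13,3,e)
step 2: rule r2; match: 0->6, 1->3; deleted nodes (none); deleted edges (none); added nodes 15; added edges (none); result: nodes: 0:w, 1:u, 3:w, 5:w, 6:z, 8:u, 9:z, 10:v, 12:z, 13:u, 14:w, 15:w edges: (0,13,e); (1,0,e); (1,13,e); (3,12,e); (6,3,e); (6,8,e); (6,10,e); (6,13,e); (8,9,e); (8,12,e); (9,12,e); (12,0,e); (13,3,e)
final:
nodes: 0:w, 1:u, 3:w, 5:w, 6:z, 8:u, 9:z, 10:v, 12:z, 13:u, 14:w, 15:w
edges: (0,13,e); (1,0,e); (1,13,e); (3,12,e); (6,3,e); (6,8,e); (6,10,e); (6,13,e); (8,9,e); (8,12,e); (9,12,e); (12,0,e); (13,3,e)
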